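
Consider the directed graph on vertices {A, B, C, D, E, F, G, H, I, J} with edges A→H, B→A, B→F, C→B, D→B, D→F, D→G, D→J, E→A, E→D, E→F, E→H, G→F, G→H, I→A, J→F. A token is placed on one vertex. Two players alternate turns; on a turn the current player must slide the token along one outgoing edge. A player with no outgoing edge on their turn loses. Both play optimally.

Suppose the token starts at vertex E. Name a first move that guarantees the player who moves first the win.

Work bottom-up. With no move the player to move loses. Otherwise the position is W if at least one move leads to an L position for the opponent, and L if every move leads to a W.
Every edge goes from a vertex to one that appears earlier in the order H, F, G, J, A, B, C, D, E, I, so processing vertices in that order labels each vertex after all of its successors.
H: no outgoing edge → L
F: no outgoing edge → L
G: can move to F, which is L ⇒ W
J: can move to F, which is L ⇒ W
A: can move to H, which is L ⇒ W
B: can move to F, which is L ⇒ W
C: the only move is to B(W), a W ⇒ L
D: can move to F, which is L ⇒ W
E: can move to F, which is L ⇒ W
I: the only move is to A(W), a W ⇒ L
From E, the L positions reachable in one move are: F, H. Any move reaching one of these is winning.

Move to F.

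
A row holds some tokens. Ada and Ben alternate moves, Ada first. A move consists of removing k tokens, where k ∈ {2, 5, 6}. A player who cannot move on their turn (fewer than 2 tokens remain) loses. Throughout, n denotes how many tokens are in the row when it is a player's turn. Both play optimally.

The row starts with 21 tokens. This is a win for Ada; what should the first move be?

Positions with no move are L. A position that does have a move is losing for the player to move precisely when every available move leads to a winning position for the opponent. Fill in the labels:
n=0: no move → L
n=1: no move → L
n=2: W (go to 0, an L position)
n=3: W (go to 1, an L position)
n=4: L (sole option 2(W) is W)
n=5: W (go to 0, an L position)
n=6: W (go to 4, an L position)
n=7: W (go to 1, an L position)
n=8: L (options 6(W), 3(W), 2(W) are all W)
n=9: W (go to 4, an L position)
n=10: W (go to 8, an L position)
n=11: L (options 9(W), 6(W), 5(W) are all W)
n=12: L (options 10(W), 7(W), 6(W) are all W)
n=13: W (go to 11, an L position)
n=14: W (go to 12, an L position)
n=15: L (options 13(W), 10(W), 9(W) are all W)
n=16: W (go to 11, an L position)
n=17: W (go to 15, an L position)
n=18: W (go to 12, an L position)
n=19: L (options 17(W), 14(W), 13(W) are all W)
n=20: W (go to 15, an L position)
n=21: W (go to 19, an L position)
From 21, the L positions reachable in one move are: 19, 15. Any move reaching one of these is winning.

Remove 2, leaving 19.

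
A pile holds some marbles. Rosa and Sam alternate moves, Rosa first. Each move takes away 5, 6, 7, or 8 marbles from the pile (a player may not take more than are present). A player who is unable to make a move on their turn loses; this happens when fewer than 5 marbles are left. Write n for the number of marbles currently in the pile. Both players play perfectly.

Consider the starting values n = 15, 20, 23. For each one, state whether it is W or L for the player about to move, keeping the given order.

15: L, 20: W, 23: W

Positions with no move are L. A position that does have a move is losing for the player to move precisely when every available move leads to a winning position for the opponent. Fill in the labels:
n=0: no move → L
n=1: no move → L
n=2: no move → L
n=3: no move → L
n=4: no move → L
n=5: →0(L), so W
n=6: →1(L), so W
n=7: →2(L), so W
n=8: →3(L), so W
n=9: →4(L), so W
n=10: →4(L), so W
n=11: →4(L), so W
n=12: →4(L), so W
n=13: →8(W), 7(W), 6(W), 5(W) — all W, so L
n=14: →9(W), 8(W), 7(W), 6(W) — all W, so L
n=15: →10(W), 9(W), 8(W), 7(W) — all W, so L
n=16: →11(W), 10(W), 9(W), 8(W) — all W, so L
n=17: →12(W), 11(W), 10(W), 9(W) — all W, so L
n=18: →13(L), so W
n=19: →14(L), so W
n=20: →15(L), so W
n=21: →16(L), so W
n=22: →17(L), so W
n=23: →17(L), so W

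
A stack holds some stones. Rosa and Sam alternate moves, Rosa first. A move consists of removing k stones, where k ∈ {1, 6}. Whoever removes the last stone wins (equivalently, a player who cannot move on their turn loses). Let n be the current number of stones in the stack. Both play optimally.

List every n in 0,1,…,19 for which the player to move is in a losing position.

0, 2, 4, 7, 9, 11, 14, 16, 18

Label each position W (a win for the player to move) or L (a loss). A position with no legal move is L; any other position is W exactly when some move reaches an L, and L when every move reaches a W.
n=0: no move → L
n=1: W (go to 0, an L position)
n=2: L (sole option 1(W) is W)
n=3: W (go to 2, an L position)
n=4: L (sole option 3(W) is W)
n=5: W (go to 4, an L position)
n=6: W (go to 0, an L position)
n=7: L (options 6(W), 1(W) are all W)
n=8: W (go to 7, an L position)
n=9: L (options 8(W), 3(W) are all W)
n=10: W (go to 9, an L position)
n=11: L (options 10(W), 5(W) are all W)
n=12: W (go to 11, an L position)
n=13: W (go to 7, an L position)
n=14: L (options 13(W), 8(W) are all W)
n=15: W (go to 14, an L position)
n=16: L (options 15(W), 10(W) are all W)
n=17: W (go to 16, an L position)
n=18: L (options 17(W), 12(W) are all W)
n=19: W (go to 18, an L position)
Reading off the rows marked L gives the requested list; there are 9 such values of n.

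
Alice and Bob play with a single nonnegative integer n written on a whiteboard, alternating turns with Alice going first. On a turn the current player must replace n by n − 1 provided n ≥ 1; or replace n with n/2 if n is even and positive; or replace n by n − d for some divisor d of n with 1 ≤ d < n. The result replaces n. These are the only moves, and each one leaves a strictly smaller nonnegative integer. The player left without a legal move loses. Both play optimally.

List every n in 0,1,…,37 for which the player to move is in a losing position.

Use the standard recursion: the mover loses at a terminal position; elsewhere, the mover wins exactly when some move hands the opponent an L position.
n=0: no move → L
n=1: W (go to 0, an L position)
n=2: L (sole option 1(W) is W)
n=3: W (go to 2, an L position)
n=4: W (go to 2, an L position)
n=5: L (sole option 4(W) is W)
n=6: W (go to 5, an L position)
n=7: L (sole option 6(W) is W)
n=8: W (go to 7, an L position)
n=9: L (options 6(W), 8(W) are all W)
n=10: W (go to 5, an L position)
n=11: L (sole option 10(W) is W)
n=12: W (go to 9, an L position)
n=13: L (sole option 12(W) is W)
n=14: W (go to 7, an L position)
n=15: L (options 10(W), 12(W), 14(W) are all W)
n=16: W (go to 15, an L position)
n=17: L (sole option 16(W) is W)
n=18: W (go to 9, an L position)
n=19: L (sole option 18(W) is W)
n=20: W (go to 15, an L position)
n=21: L (options 14(W), 18(W), 20(W) are all W)
n=22: W (go to 11, an L position)
n=23: L (sole option 22(W) is W)
n=24: W (go to 21, an L position)
n=25: L (options 20(W), 24(W) are all W)
n=26: W (go to 13, an L position)
n=27: L (options 18(W), 24(W), 26(W) are all W)
n=28: W (go to 21, an L position)
n=29: L (sole option 28(W) is W)
n=30: W (go to 15, an L position)
n=31: L (sole option 30(W) is W)
n=32: W (go to 31, an L position)
n=33: L (options 22(W), 30(W), 32(W) are all W)
n=34: W (go to 17, an L position)
n=35: L (options 28(W), 30(W), 34(W) are all W)
n=36: W (go to 27, an L position)
n=37: L (sole option 36(W) is W)
Reading off the rows marked L gives the requested list; there are 19 such values of n.

0, 2, 5, 7, 9, 11, 13, 15, 17, 19, 21, 23, 25, 27, 29, 31, 33, 35, 37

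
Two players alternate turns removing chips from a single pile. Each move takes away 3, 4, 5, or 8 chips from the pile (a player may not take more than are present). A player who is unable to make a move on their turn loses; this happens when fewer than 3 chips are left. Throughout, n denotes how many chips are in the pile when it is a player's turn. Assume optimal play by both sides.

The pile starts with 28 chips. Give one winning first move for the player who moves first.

Remove 4, leaving 24.

Use the standard recursion: the mover loses at a terminal position; elsewhere, the mover wins exactly when some move hands the opponent an L position.
n=0: no move → L
n=1: no move → L
n=2: no move → L
n=3: →0(L), so W
n=4: →1(L), so W
n=5: →2(L), so W
n=6: →2(L), so W
n=7: →2(L), so W
n=8: →0(L), so W
n=9: →1(L), so W
n=10: →2(L), so W
n=11: →8(W), 7(W), 6(W), 3(W) — all W, so L
n=12: →9(W), 8(W), 7(W), 4(W) — all W, so L
n=13: →10(W), 9(W), 8(W), 5(W) — all W, so L
n=14: →11(L), so W
n=15: →12(L), so W
n=16: →13(L), so W
n=17: →13(L), so W
n=18: →13(L), so W
n=19: →11(L), so W
n=20: →12(L), so W
n=21: →13(L), so W
n=22: →19(W), 18(W), 17(W), 14(W) — all W, so L
n=23: →20(W), 19(W), 18(W), 15(W) — all W, so L
n=24: →21(W), 20(W), 19(W), 16(W) — all W, so L
n=25: →22(L), so W
n=26: →23(L), so W
n=27: →24(L), so W
n=28: →24(L), so W
From 28, the L positions reachable in one move are: 24, 23. Any move reaching one of these is winning.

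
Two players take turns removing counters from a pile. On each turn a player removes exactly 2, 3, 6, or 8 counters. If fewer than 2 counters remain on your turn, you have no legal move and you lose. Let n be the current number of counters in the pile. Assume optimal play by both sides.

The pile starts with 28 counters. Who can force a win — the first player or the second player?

Build the W/L table. Terminal = L. A non-terminal position is W if it has a move to some L; otherwise it is L.
n=0: no move → L
n=1: no move → L
n=2: reaches L-position 0 → W
n=3: reaches L-position 1 → W
n=4: reaches L-position 1 → W
n=5: only reaches 3(W), 2(W), all W → L
n=6: reaches L-position 0 → W
n=7: reaches L-position 5 → W
n=8: reaches L-position 5 → W
n=9: reaches L-position 1 → W
n=10: only reaches 8(W), 7(W), 4(W), 2(W), all W → L
n=11: reaches L-position 5 → W
n=12: reaches L-position 10 → W
n=13: reaches L-position 10 → W
n=14: only reaches 12(W), 11(W), 8(W), 6(W), all W → L
n=15: only reaches 13(W), 12(W), 9(W), 7(W), all W → L
n=16: reaches L-position 14 → W
n=17: reaches L-position 15 → W
n=18: reaches L-position 15 → W
n=19: only reaches 17(W), 16(W), 13(W), 11(W), all W → L
n=20: reaches L-position 14 → W
n=21: reaches L-position 19 → W
n=22: reaches L-position 19 → W
n=23: reaches L-position 15 → W
n=24: only reaches 22(W), 21(W), 18(W), 16(W), all W → L
n=25: reaches L-position 19 → W
n=26: reaches L-position 24 → W
n=27: reaches L-position 24 → W
n=28: only reaches 26(W), 25(W), 22(W), 20(W), all W → L
Every move from 28 reaches a W position, so the mover loses.

The second player wins.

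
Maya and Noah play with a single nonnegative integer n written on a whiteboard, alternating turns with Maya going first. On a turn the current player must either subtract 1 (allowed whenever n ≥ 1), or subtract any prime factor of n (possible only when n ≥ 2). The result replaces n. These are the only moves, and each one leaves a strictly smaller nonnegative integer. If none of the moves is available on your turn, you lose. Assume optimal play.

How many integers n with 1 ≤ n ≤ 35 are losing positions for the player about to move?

8

Positions with no move are L. A position that does have a move is losing for the player to move precisely when every available move leads to a winning position for the opponent. Fill in the labels:
n=0: no move → L
n=1: reaches L-position 0 → W
n=2: reaches L-position 0 → W
n=3: reaches L-position 0 → W
n=4: only reaches 2(W), 3(W), all W → L
n=5: reaches L-position 0 → W
n=6: reaches L-position 4 → W
n=7: reaches L-position 0 → W
n=8: only reaches 6(W), 7(W), all W → L
n=9: reaches L-position 8 → W
n=10: reaches L-position 8 → W
n=11: reaches L-position 0 → W
n=12: only reaches 9(W), 10(W), 11(W), all W → L
n=13: reaches L-position 0 → W
n=14: reaches L-position 12 → W
n=15: reaches L-position 12 → W
n=16: only reaches 14(W), 15(W), all W → L
n=17: reaches L-position 0 → W
n=18: reaches L-position 16 → W
n=19: reaches L-position 0 → W
n=20: only reaches 15(W), 18(W), 19(W), all W → L
n=21: reaches L-position 20 → W
n=22: reaches L-position 20 → W
n=23: reaches L-position 0 → W
n=24: only reaches 21(W), 22(W), 23(W), all W → L
n=25: reaches L-position 20 → W
n=26: reaches L-position 24 → W
n=27: reaches L-position 24 → W
n=28: only reaches 21(W), 26(W), 27(W), all W → L
n=29: reaches L-position 0 → W
n=30: reaches L-position 28 → W
n=31: reaches L-position 0 → W
n=32: only reaches 30(W), 31(W), all W → L
n=33: reaches L-position 32 → W
n=34: reaches L-position 32 → W
n=35: reaches L-position 28 → W
L entries with 1 ≤ n ≤ 35 (n=0 is outside the asked range and is not counted): n = 4, 8, 12, 16, 20, 24, 28, 32; that makes 8.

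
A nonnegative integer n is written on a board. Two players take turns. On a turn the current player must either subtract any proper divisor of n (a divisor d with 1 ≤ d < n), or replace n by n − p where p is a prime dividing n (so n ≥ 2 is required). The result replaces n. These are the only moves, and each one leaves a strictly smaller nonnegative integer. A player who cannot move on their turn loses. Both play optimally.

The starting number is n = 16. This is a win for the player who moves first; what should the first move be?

Compute win/loss labels from the base case upward. A position with no move is L. Any other position is W if it can reach an L in one move, else L.
n=0: no move → L
n=1: no move → L
n=2: W (go to 0, an L position)
n=3: W (go to 0, an L position)
n=4: L (options 2(W), 3(W) are all W)
n=5: W (go to 0, an L position)
n=6: W (go to 4, an L position)
n=7: W (go to 0, an L position)
n=8: W (go to 4, an L position)
n=9: L (options 6(W), 8(W) are all W)
n=10: W (go to 9, an L position)
n=11: W (go to 0, an L position)
n=12: W (go to 9, an L position)
n=13: W (go to 0, an L position)
n=14: L (options 7(W), 12(W), 13(W) are all W)
n=15: W (go to 14, an L position)
n=16: W (go to 14, an L position)
From 16, the L positions reachable in one move are: 14.

Move to 14.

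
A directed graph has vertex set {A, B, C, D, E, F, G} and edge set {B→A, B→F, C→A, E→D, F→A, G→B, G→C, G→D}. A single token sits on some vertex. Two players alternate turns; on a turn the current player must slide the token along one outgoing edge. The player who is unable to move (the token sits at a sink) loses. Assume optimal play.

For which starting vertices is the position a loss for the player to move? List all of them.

Work bottom-up. With no move the player to move loses. Otherwise the position is W if at least one move leads to an L position for the opponent, and L if every move leads to a W.
Every edge goes from a vertex to one that appears earlier in the order D, A, C, F, E, B, G, so processing vertices in that order labels each vertex after all of its successors.
D: no outgoing edge → L
A: no outgoing edge → L
C: can move to A, which is L ⇒ W
F: can move to A, which is L ⇒ W
E: can move to D, which is L ⇒ W
B: can move to A, which is L ⇒ W
G: can move to D, which is L ⇒ W
Reading off the rows marked L gives the requested list; there are 2 such vertices.

A, D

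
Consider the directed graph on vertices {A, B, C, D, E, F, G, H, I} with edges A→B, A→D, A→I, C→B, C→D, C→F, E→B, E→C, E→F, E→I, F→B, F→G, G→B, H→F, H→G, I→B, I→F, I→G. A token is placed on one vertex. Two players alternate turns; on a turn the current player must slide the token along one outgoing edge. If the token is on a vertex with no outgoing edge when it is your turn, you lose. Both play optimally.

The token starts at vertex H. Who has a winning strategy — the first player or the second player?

The second player wins.

Label each position W (a win for the player to move) or L (a loss). A position with no legal move is L; any other position is W exactly when some move reaches an L, and L when every move reaches a W.
Every edge goes from a vertex to one that appears earlier in the order B, D, G, F, H, I, C, E, A, so processing vertices in that order labels each vertex after all of its successors.
B: no outgoing edge → L
D: no outgoing edge → L
G: W (go to B, an L position)
F: W (go to B, an L position)
H: L (options F(W), G(W) are all W)
I: W (go to B, an L position)
C: W (go to D, an L position)
E: W (go to B, an L position)
A: W (go to D, an L position)
Every move from H reaches a W position, so the mover loses.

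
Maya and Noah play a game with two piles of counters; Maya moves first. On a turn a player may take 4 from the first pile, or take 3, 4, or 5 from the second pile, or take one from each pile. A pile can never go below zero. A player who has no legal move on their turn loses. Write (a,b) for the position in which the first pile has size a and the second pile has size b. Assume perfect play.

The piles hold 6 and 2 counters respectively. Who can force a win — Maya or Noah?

Maya wins.

Compute win/loss labels from the base case upward. A position with no move is L. Any other position is W if it can reach an L in one move, else L.
No move ever increases a pile, so every position that can arise here has a ≤ 6 and b ≤ 2; it is enough to label the cells with 0 ≤ a ≤ 6 and 0 ≤ b ≤ 2.
Every move lowers a or b (never raises either), so fill the grid row by row in increasing a, and left to right within a row: each cell's successors are then already labelled.
      b=0  b=1  b=2
a=0:    L    L    L
a=1:    L    W    W
a=2:    L    W    L
a=3:    L    W    L
a=4:    W    W    W
a=5:    W    L    L
a=6:    W    L    W
Cells with no legal move (terminal, hence L): (0,0), (0,1), (0,2), (1,0), (2,0), (3,0).
The remaining L cells, each justified by listing all of its moves:
(2,2): L (sole option (1,1)(W) is W)
(3,2): L (sole option (2,1)(W) is W)
(5,1): L (options (1,1)(W), (4,0)(W) are all W)
(5,2): L (options (1,2)(W), (4,1)(W) are all W)
(6,1): L (options (2,1)(W), (5,0)(W) are all W)
Every other cell has at least one move into one of the L cells above, so it is W.
The starting position (6,2) is W: Maya should move to (2,2), handing over an L position.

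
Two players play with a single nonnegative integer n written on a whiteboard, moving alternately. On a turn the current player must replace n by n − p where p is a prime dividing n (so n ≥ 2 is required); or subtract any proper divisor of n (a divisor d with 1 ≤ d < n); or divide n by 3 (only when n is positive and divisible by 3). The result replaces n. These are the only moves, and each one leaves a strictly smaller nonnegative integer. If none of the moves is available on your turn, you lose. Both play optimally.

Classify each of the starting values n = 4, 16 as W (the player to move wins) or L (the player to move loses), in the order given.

4: L, 16: W

Build the W/L table. Terminal = L. A non-terminal position is W if it has a move to some L; otherwise it is L.
n=0: no move → L
n=1: no move → L
n=2: →0(L), so W
n=3: →0(L), so W
n=4: →2(W), 3(W) — all W, so L
n=5: →0(L), so W
n=6: →4(L), so W
n=7: →0(L), so W
n=8: →4(L), so W
n=9: →3(W), 6(W), 8(W) — all W, so L
n=10: →9(L), so W
n=11: →0(L), so W
n=12: →4(L), so W
n=13: →0(L), so W
n=14: →7(W), 12(W), 13(W) — all W, so L
n=15: →14(L), so W
n=16: →14(L), so W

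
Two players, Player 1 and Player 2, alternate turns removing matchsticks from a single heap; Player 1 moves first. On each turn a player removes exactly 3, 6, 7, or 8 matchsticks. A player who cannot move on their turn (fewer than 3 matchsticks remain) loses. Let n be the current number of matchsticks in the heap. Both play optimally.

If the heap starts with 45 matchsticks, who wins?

Player 2 wins.

Label each position W (a win for the player to move) or L (a loss). A position with no legal move is L; any other position is W exactly when some move reaches an L, and L when every move reaches a W.
n=0: no move → L
n=1: no move → L
n=2: no move → L
n=3: →0(L), so W
n=4: →1(L), so W
n=5: →2(L), so W
n=6: →0(L), so W
n=7: →1(L), so W
n=8: →2(L), so W
n=9: →2(L), so W
n=10: →2(L), so W
n=11: →8(W), 5(W), 4(W), 3(W) — all W, so L
n=12: →9(W), 6(W), 5(W), 4(W) — all W, so L
n=13: →10(W), 7(W), 6(W), 5(W) — all W, so L
n=14: →11(L), so W
n=15: →12(L), so W
n=16: →13(L), so W
n=17: →11(L), so W
n=18: →12(L), so W
n=19: →13(L), so W
n=20: →13(L), so W
n=21: →13(L), so W
n=22: →19(W), 16(W), 15(W), 14(W) — all W, so L
n=23: →20(W), 17(W), 16(W), 15(W) — all W, so L
n=24: →21(W), 18(W), 17(W), 16(W) — all W, so L
n=25: →22(L), so W
n=26: →23(L), so W
n=27: →24(L), so W
n=28: →22(L), so W
n=29: →23(L), so W
n=30: →24(L), so W
n=31: →24(L), so W
n=32: →24(L), so W
n=33: →30(W), 27(W), 26(W), 25(W) — all W, so L
n=34: →31(W), 28(W), 27(W), 26(W) — all W, so L
n=35: →32(W), 29(W), 28(W), 27(W) — all W, so L
n=36: →33(L), so W
n=37: →34(L), so W
n=38: →35(L), so W
n=39: →33(L), so W
n=40: →34(L), so W
n=41: →35(L), so W
n=42: →35(L), so W
n=43: →35(L), so W
n=44: →41(W), 38(W), 37(W), 36(W) — all W, so L
n=45: →42(W), 39(W), 38(W), 37(W) — all W, so L
Every move from 45 reaches a W position, so the mover loses.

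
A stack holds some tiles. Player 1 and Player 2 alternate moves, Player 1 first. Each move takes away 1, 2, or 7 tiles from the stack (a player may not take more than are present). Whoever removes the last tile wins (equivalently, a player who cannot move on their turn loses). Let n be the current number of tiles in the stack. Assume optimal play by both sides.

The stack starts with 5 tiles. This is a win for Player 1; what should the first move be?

Positions with no move are L. A position that does have a move is losing for the player to move precisely when every available move leads to a winning position for the opponent. Fill in the labels:
n=0: no move → L
n=1: can move to 0, which is L ⇒ W
n=2: can move to 0, which is L ⇒ W
n=3: moves to 2(W), 1(W); every one is W ⇒ L
n=4: can move to 3, which is L ⇒ W
n=5: can move to 3, which is L ⇒ W
From 5, the L positions reachable in one move are: 3.

Remove 2, leaving 3.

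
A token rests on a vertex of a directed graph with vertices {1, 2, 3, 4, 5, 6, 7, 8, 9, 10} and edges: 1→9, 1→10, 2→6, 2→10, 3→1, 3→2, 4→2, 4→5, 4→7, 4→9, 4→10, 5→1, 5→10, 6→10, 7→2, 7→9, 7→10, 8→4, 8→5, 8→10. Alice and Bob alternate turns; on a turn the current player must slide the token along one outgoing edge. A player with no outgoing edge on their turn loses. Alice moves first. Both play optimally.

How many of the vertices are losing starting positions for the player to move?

Classify positions by backward induction: terminal positions (no move available) are L. From any other position, the mover wins iff some move reaches an L.
Every edge goes from a vertex to one that appears earlier in the order 9, 10, 1, 5, 6, 2, 7, 4, 3, 8, so processing vertices in that order labels each vertex after all of its successors.
9: no outgoing edge → L
10: no outgoing edge → L
1: W (go to 10, an L position)
5: W (go to 10, an L position)
6: W (go to 10, an L position)
2: W (go to 10, an L position)
7: W (go to 10, an L position)
4: W (go to 10, an L position)
3: L (options 2(W), 1(W) are all W)
8: W (go to 10, an L position)
The L vertices are 3, 9, 10; that is 3 in all.

3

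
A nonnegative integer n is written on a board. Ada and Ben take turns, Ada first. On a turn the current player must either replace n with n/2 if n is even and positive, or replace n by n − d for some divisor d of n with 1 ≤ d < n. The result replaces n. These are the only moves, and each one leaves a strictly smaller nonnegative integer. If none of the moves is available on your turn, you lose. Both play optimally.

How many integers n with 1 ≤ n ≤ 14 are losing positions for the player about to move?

Build the W/L table. Terminal = L. A non-terminal position is W if it has a move to some L; otherwise it is L.
n=0: no move → L
n=1: no move → L
n=2: W (go to 1, an L position)
n=3: L (sole option 2(W) is W)
n=4: W (go to 3, an L position)
n=5: L (sole option 4(W) is W)
n=6: W (go to 3, an L position)
n=7: L (sole option 6(W) is W)
n=8: W (go to 7, an L position)
n=9: L (options 6(W), 8(W) are all W)
n=10: W (go to 5, an L position)
n=11: L (sole option 10(W) is W)
n=12: W (go to 9, an L position)
n=13: L (sole option 12(W) is W)
n=14: W (go to 7, an L position)
L entries with 1 ≤ n ≤ 14 (n=0 is outside the asked range and is not counted): n = 1, 3, 5, 7, 9, 11, 13; that makes 7.

7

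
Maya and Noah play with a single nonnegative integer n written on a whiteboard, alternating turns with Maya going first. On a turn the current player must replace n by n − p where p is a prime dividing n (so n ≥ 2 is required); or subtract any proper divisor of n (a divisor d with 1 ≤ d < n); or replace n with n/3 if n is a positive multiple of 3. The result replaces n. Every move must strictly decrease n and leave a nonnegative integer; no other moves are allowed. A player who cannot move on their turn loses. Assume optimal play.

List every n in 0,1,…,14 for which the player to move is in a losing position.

0, 1, 4, 9, 14

Compute win/loss labels from the base case upward. A position with no move is L. Any other position is W if it can reach an L in one move, else L.
n=0: no move → L
n=1: no move → L
n=2: can move to 0, which is L ⇒ W
n=3: can move to 0, which is L ⇒ W
n=4: moves to 2(W), 3(W); every one is W ⇒ L
n=5: can move to 0, which is L ⇒ W
n=6: can move to 4, which is L ⇒ W
n=7: can move to 0, which is L ⇒ W
n=8: can move to 4, which is L ⇒ W
n=9: moves to 3(W), 6(W), 8(W); every one is W ⇒ L
n=10: can move to 9, which is L ⇒ W
n=11: can move to 0, which is L ⇒ W
n=12: can move to 4, which is L ⇒ W
n=13: can move to 0, which is L ⇒ W
n=14: moves to 7(W), 12(W), 13(W); every one is W ⇒ L
The losing starting values of n are exactly the entries labelled L in this table (5 of them).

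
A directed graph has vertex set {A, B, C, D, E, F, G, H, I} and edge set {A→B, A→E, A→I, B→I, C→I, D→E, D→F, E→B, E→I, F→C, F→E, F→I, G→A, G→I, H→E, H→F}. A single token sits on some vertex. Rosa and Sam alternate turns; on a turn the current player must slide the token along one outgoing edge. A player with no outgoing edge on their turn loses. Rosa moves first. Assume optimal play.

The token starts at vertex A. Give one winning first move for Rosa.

Positions with no move are L. A position that does have a move is losing for the player to move precisely when every available move leads to a winning position for the opponent. Fill in the labels:
Every edge goes from a vertex to one that appears earlier in the order I, C, B, E, A, F, D, H, G, so processing vertices in that order labels each vertex after all of its successors.
I: no outgoing edge → L
C: reaches L-position I → W
B: reaches L-position I → W
E: reaches L-position I → W
A: reaches L-position I → W
F: reaches L-position I → W
D: only reaches F(W), E(W), all W → L
H: only reaches F(W), E(W), all W → L
G: reaches L-position I → W
From A, the L positions reachable in one move are: I.

Move to I.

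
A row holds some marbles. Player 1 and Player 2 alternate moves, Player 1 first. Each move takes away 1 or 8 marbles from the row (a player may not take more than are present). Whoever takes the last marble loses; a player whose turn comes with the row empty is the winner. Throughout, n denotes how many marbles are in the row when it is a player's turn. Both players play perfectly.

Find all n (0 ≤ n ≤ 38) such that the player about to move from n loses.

1, 3, 5, 7, 10, 12, 14, 16, 19, 21, 23, 25, 28, 30, 32, 34, 37

Compute win/loss labels from the base case upward. A position with no move is W. Any other position is W if it can reach an L in one move, else L.
n=0: no move; the opponent has just taken the last marble and therefore loses → W
n=1: L (sole option 0(W) is W)
n=2: W (go to 1, an L position)
n=3: L (sole option 2(W) is W)
n=4: W (go to 3, an L position)
n=5: L (sole option 4(W) is W)
n=6: W (go to 5, an L position)
n=7: L (sole option 6(W) is W)
n=8: W (go to 7, an L position)
n=9: W (go to 1, an L position)
n=10: L (options 9(W), 2(W) are all W)
n=11: W (go to 10, an L position)
n=12: L (options 11(W), 4(W) are all W)
n=13: W (go to 12, an L position)
n=14: L (options 13(W), 6(W) are all W)
n=15: W (go to 14, an L position)
n=16: L (options 15(W), 8(W) are all W)
n=17: W (go to 16, an L position)
n=18: W (go to 10, an L position)
n=19: L (options 18(W), 11(W) are all W)
n=20: W (go to 19, an L position)
n=21: L (options 20(W), 13(W) are all W)
n=22: W (go to 21, an L position)
n=23: L (options 22(W), 15(W) are all W)
n=24: W (go to 23, an L position)
n=25: L (options 24(W), 17(W) are all W)
n=26: W (go to 25, an L position)
n=27: W (go to 19, an L position)
n=28: L (options 27(W), 20(W) are all W)
n=29: W (go to 28, an L position)
n=30: L (options 29(W), 22(W) are all W)
n=31: W (go to 30, an L position)
n=32: L (options 31(W), 24(W) are all W)
n=33: W (go to 32, an L position)
n=34: L (options 33(W), 26(W) are all W)
n=35: W (go to 34, an L position)
n=36: W (go to 28, an L position)
n=37: L (options 36(W), 29(W) are all W)
n=38: W (go to 37, an L position)
Reading off the rows marked L gives the requested list; there are 17 such values of n.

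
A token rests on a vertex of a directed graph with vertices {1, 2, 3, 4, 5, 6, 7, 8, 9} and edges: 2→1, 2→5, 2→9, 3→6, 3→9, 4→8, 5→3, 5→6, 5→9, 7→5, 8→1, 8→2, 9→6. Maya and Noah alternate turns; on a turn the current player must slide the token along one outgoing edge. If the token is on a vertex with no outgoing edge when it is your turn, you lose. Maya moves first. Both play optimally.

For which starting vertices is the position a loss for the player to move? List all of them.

Positions with no move are L. A position that does have a move is losing for the player to move precisely when every available move leads to a winning position for the opponent. Fill in the labels:
Every edge goes from a vertex to one that appears earlier in the order 6, 1, 9, 3, 5, 2, 8, 4, 7, so processing vertices in that order labels each vertex after all of its successors.
6: no outgoing edge → L
1: no outgoing edge → L
9: W (go to 6, an L position)
3: W (go to 6, an L position)
5: W (go to 6, an L position)
2: W (go to 1, an L position)
8: W (go to 1, an L position)
4: L (sole option 8(W) is W)
7: L (sole option 5(W) is W)
Reading off the rows marked L gives the requested list; there are 4 such vertices.

1, 4, 6, 7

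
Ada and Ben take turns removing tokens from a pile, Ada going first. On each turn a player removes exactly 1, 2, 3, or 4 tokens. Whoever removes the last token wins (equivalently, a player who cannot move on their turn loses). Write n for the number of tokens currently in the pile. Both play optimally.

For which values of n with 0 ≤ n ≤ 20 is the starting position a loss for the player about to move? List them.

0, 5, 10, 15, 20

Classify positions by backward induction: terminal positions (no move available) are L. From any other position, the mover wins iff some move reaches an L.
n=0: no move → L
n=1: reaches L-position 0 → W
n=2: reaches L-position 0 → W
n=3: reaches L-position 0 → W
n=4: reaches L-position 0 → W
n=5: only reaches 4(W), 3(W), 2(W), 1(W), all W → L
n=6: reaches L-position 5 → W
n=7: reaches L-position 5 → W
n=8: reaches L-position 5 → W
n=9: reaches L-position 5 → W
n=10: only reaches 9(W), 8(W), 7(W), 6(W), all W → L
n=11: reaches L-position 10 → W
n=12: reaches L-position 10 → W
n=13: reaches L-position 10 → W
n=14: reaches L-position 10 → W
n=15: only reaches 14(W), 13(W), 12(W), 11(W), all W → L
n=16: reaches L-position 15 → W
n=17: reaches L-position 15 → W
n=18: reaches L-position 15 → W
n=19: reaches L-position 15 → W
n=20: only reaches 19(W), 18(W), 17(W), 16(W), all W → L
Reading off the rows marked L gives the requested list; there are 5 such values of n.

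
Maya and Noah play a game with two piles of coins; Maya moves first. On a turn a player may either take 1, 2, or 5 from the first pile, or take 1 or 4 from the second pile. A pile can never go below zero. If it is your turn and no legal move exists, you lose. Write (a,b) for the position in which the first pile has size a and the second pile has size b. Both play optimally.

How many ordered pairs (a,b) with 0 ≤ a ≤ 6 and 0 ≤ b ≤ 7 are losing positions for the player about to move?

20

Use the standard recursion: the mover loses at a terminal position; elsewhere, the mover wins exactly when some move hands the opponent an L position.
Every move lowers a or b (never raises either), so fill the grid row by row in increasing a, and left to right within a row: each cell's successors are then already labelled.
      b=0  b=1  b=2  b=3  b=4  b=5  b=6  b=7
a=0:    L    W    L    W    W    L    W    L
a=1:    W    L    W    L    W    W    L    W
a=2:    W    W    W    W    L    W    W    W
a=3:    L    W    L    W    W    L    W    L
a=4:    W    L    W    L    W    W    L    W
a=5:    W    W    W    W    L    W    W    W
a=6:    L    W    L    W    W    L    W    L
Cells with no legal move (terminal, hence L): (0,0).
The remaining L cells, each justified by listing all of its moves:
(0,2): only reaches (0,1)(W), which is W → L
(0,5): only reaches (0,4)(W), (0,1)(W), all W → L
(0,7): only reaches (0,6)(W), (0,3)(W), all W → L
(1,1): only reaches (0,1)(W), (1,0)(W), all W → L
(1,3): only reaches (0,3)(W), (1,2)(W), all W → L
(1,6): only reaches (0,6)(W), (1,5)(W), (1,2)(W), all W → L
(2,4): only reaches (1,4)(W), (0,4)(W), (2,3)(W), (2,0)(W), all W → L
(3,0): only reaches (2,0)(W), (1,0)(W), all W → L
(3,2): only reaches (2,2)(W), (1,2)(W), (3,1)(W), all W → L
(3,5): only reaches (2,5)(W), (1,5)(W), (3,4)(W), (3,1)(W), all W → L
(3,7): only reaches (2,7)(W), (1,7)(W), (3,6)(W), (3,3)(W), all W → L
(4,1): only reaches (3,1)(W), (2,1)(W), (4,0)(W), all W → L
(4,3): only reaches (3,3)(W), (2,3)(W), (4,2)(W), all W → L
(4,6): only reaches (3,6)(W), (2,6)(W), (4,5)(W), (4,2)(W), all W → L
(5,4): only reaches (4,4)(W), (3,4)(W), (0,4)(W), (5,3)(W), (5,0)(W), all W → L
(6,0): only reaches (5,0)(W), (4,0)(W), (1,0)(W), all W → L
(6,2): only reaches (5,2)(W), (4,2)(W), (1,2)(W), (6,1)(W), all W → L
(6,5): only reaches (5,5)(W), (4,5)(W), (1,5)(W), (6,4)(W), (6,1)(W), all W → L
(6,7): only reaches (5,7)(W), (4,7)(W), (1,7)(W), (6,6)(W), (6,3)(W), all W → L
Every other cell has at least one move into one of the L cells above, so it is W.
L cells per row: a=0: 4, a=1: 3, a=2: 1, a=3: 4, a=4: 3, a=5: 1, a=6: 4; total 20.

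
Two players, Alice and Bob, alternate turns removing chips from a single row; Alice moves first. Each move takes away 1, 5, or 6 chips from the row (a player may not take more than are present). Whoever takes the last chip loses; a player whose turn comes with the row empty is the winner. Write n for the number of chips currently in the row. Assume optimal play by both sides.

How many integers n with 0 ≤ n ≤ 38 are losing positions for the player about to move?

Classify positions by backward induction: terminal positions (no move available) are W. From any other position, the mover wins iff some move reaches an L.
n=0: no move; the opponent has just taken the last chip and therefore loses → W
n=1: the only move is to 0(W), a W ⇒ L
n=2: can move to 1, which is L ⇒ W
n=3: the only move is to 2(W), a W ⇒ L
n=4: can move to 3, which is L ⇒ W
n=5: moves to 4(W), 0(W); every one is W ⇒ L
n=6: can move to 5, which is L ⇒ W
n=7: can move to 1, which is L ⇒ W
n=8: can move to 3, which is L ⇒ W
n=9: can move to 3, which is L ⇒ W
n=10: can move to 5, which is L ⇒ W
n=11: can move to 5, which is L ⇒ W
n=12: moves to 11(W), 7(W), 6(W); every one is W ⇒ L
n=13: can move to 12, which is L ⇒ W
n=14: moves to 13(W), 9(W), 8(W); every one is W ⇒ L
n=15: can move to 14, which is L ⇒ W
n=16: moves to 15(W), 11(W), 10(W); every one is W ⇒ L
n=17: can move to 16, which is L ⇒ W
n=18: can move to 12, which is L ⇒ W
n=19: can move to 14, which is L ⇒ W
n=20: can move to 14, which is L ⇒ W
n=21: can move to 16, which is L ⇒ W
n=22: can move to 16, which is L ⇒ W
n=23: moves to 22(W), 18(W), 17(W); every one is W ⇒ L
n=24: can move to 23, which is L ⇒ W
n=25: moves to 24(W), 20(W), 19(W); every one is W ⇒ L
n=26: can move to 25, which is L ⇒ W
n=27: moves to 26(W), 22(W), 21(W); every one is W ⇒ L
n=28: can move to 27, which is L ⇒ W
n=29: can move to 23, which is L ⇒ W
n=30: can move to 25, which is L ⇒ W
n=31: can move to 25, which is L ⇒ W
n=32: can move to 27, which is L ⇒ W
n=33: can move to 27, which is L ⇒ W
n=34: moves to 33(W), 29(W), 28(W); every one is W ⇒ L
n=35: can move to 34, which is L ⇒ W
n=36: moves to 35(W), 31(W), 30(W); every one is W ⇒ L
n=37: can move to 36, which is L ⇒ W
n=38: moves to 37(W), 33(W), 32(W); every one is W ⇒ L
L entries with 0 ≤ n ≤ 38: n = 1, 3, 5, 12, 14, 16, 23, 25, 27, 34, 36, 38; that makes 12.

12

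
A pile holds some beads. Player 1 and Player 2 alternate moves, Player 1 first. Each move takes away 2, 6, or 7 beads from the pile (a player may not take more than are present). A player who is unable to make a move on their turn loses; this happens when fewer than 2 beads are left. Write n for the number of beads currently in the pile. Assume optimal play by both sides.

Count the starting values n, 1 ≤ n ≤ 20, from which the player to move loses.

8

Compute win/loss labels from the base case upward. A position with no move is L. Any other position is W if it can reach an L in one move, else L.
n=0: no move → L
n=1: no move → L
n=2: W (go to 0, an L position)
n=3: W (go to 1, an L position)
n=4: L (sole option 2(W) is W)
n=5: L (sole option 3(W) is W)
n=6: W (go to 4, an L position)
n=7: W (go to 5, an L position)
n=8: W (go to 1, an L position)
n=9: L (options 7(W), 3(W), 2(W) are all W)
n=10: W (go to 4, an L position)
n=11: W (go to 9, an L position)
n=12: W (go to 5, an L position)
n=13: L (options 11(W), 7(W), 6(W) are all W)
n=14: L (options 12(W), 8(W), 7(W) are all W)
n=15: W (go to 13, an L position)
n=16: W (go to 14, an L position)
n=17: L (options 15(W), 11(W), 10(W) are all W)
n=18: L (options 16(W), 12(W), 11(W) are all W)
n=19: W (go to 17, an L position)
n=20: W (go to 18, an L position)
L entries with 1 ≤ n ≤ 20 (n=0 is outside the asked range and is not counted): n = 1, 4, 5, 9, 13, 14, 17, 18; that makes 8.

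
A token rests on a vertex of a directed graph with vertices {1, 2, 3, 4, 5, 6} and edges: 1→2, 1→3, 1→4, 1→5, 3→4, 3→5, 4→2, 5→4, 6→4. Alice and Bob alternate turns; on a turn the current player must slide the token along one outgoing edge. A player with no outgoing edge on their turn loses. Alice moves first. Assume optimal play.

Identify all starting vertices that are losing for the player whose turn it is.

Positions with no move are L. A position that does have a move is losing for the player to move precisely when every available move leads to a winning position for the opponent. Fill in the labels:
Every edge goes from a vertex to one that appears earlier in the order 2, 4, 5, 6, 3, 1, so processing vertices in that order labels each vertex after all of its successors.
2: no outgoing edge → L
4: can move to 2, which is L ⇒ W
5: the only move is to 4(W), a W ⇒ L
6: the only move is to 4(W), a W ⇒ L
3: can move to 5, which is L ⇒ W
1: can move to 5, which is L ⇒ W
Reading off the rows marked L gives the requested list; there are 3 such vertices.

2, 5, 6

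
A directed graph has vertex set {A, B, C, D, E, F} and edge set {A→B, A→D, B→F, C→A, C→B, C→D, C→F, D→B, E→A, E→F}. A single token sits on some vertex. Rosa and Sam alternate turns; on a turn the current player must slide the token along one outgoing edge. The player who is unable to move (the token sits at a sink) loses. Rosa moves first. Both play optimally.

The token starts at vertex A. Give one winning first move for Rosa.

Use the standard recursion: the mover loses at a terminal position; elsewhere, the mover wins exactly when some move hands the opponent an L position.
Every edge goes from a vertex to one that appears earlier in the order F, B, D, A, C, E, so processing vertices in that order labels each vertex after all of its successors.
F: no outgoing edge → L
B: can move to F, which is L ⇒ W
D: the only move is to B(W), a W ⇒ L
A: can move to D, which is L ⇒ W
C: can move to D, which is L ⇒ W
E: can move to F, which is L ⇒ W
From A, the L positions reachable in one move are: D.

Move to D.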